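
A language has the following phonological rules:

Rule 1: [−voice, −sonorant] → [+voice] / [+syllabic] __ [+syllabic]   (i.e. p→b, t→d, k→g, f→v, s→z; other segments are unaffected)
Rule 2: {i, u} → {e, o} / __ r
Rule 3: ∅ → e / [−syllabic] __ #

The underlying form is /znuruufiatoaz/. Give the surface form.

znoruuviadoaze

Rule 1 (intervocalic voicing): /f/ is a voiceless obstruent between vowels /u/ and /i/, so it voices to [v]. /t/ is a voiceless obstruent between vowels /a/ and /o/, so it voices to [d]. /znuruufiatoaz/ → znuruuviadoaz.
Rule 2 (pre-rhotic lowering): /u/ is a high vowel immediately before /r/, so it lowers to [o]. /znuruuviadoaz/ → znoruuviadoaz.
Rule 3 (final e-epenthesis): the form ends in the consonant /z/, so [e] is inserted word-finally. /znoruuviadoaz/ → znoruuviadoaze.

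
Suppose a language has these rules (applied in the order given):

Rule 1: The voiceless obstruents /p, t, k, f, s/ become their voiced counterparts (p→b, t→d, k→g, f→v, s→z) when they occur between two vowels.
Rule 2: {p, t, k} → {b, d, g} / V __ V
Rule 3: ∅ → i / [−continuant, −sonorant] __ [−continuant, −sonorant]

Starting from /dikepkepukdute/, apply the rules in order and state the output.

digepikebukidude

Rule 1 (intervocalic voicing): /k/ is a voiceless obstruent between vowels /i/ and /e/, so it voices to [g]. /p/ is a voiceless obstruent between vowels /e/ and /u/, so it voices to [b]. /t/ is a voiceless obstruent between vowels /u/ and /e/, so it voices to [d]. /dikepkepukdute/ → digepkebukdude.
Rule 2 (intervocalic voicing): no segment meets the environment; /digepkebukdude/ is unchanged.
Rule 3 (stop-cluster i-epenthesis): /p/ and /k/ form a stop–stop cluster, so [i] is inserted between them. /k/ and /d/ form a stop–stop cluster, so [i] is inserted between them. /digepkebukdude/ → digepikebukidude.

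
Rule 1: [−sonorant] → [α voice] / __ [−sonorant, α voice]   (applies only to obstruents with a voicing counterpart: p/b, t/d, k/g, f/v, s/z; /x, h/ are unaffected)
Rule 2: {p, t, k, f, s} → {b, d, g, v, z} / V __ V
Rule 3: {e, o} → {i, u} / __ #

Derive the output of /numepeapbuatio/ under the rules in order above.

numebeabbuadiu

Rule 1 (regressive voicing assimilation): /p/ precedes the voiced obstruent /b/, so it voices to [b] by assimilation. /numepeapbuatio/ → numepeabbuatio.
Rule 2 (intervocalic voicing): /p/ is a voiceless obstruent between vowels /e/ and /e/, so it voices to [b]. /t/ is a voiceless obstruent between vowels /a/ and /i/, so it voices to [d]. /numepeabbuatio/ → numebeabbuadio.
Rule 3 (final vowel raising): /o/ is a mid vowel in word-final position, so it raises to [u]. /numebeabbuadio/ → numebeabbuadiu.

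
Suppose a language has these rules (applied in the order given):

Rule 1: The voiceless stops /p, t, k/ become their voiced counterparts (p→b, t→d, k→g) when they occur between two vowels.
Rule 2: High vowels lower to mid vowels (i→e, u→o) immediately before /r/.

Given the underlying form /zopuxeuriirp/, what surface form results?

Rule 1 (intervocalic voicing): /p/ is a voiceless stop between vowels /o/ and /u/, so it voices to [b]. /zopuxeuriirp/ → zobuxeuriirp.
Rule 2 (pre-rhotic lowering): /u/ is a high vowel immediately before /r/, so it lowers to [o]. /i/ is a high vowel immediately before /r/, so it lowers to [e]. /zobuxeuriirp/ → zobuxeorierp.

zobuxeorierp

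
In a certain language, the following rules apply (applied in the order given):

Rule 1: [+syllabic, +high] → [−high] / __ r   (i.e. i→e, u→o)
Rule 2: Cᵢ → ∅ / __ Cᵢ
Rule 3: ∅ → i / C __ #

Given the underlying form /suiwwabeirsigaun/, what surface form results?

suiwabeersigauni

Rule 1 (pre-rhotic lowering): /i/ is a high vowel immediately before /r/, so it lowers to [e]. /suiwwabeirsigaun/ → suiwwabeersigaun.
Rule 2 (degemination): /ww/ is a geminate; the first /w/ deletes. /suiwwabeersigaun/ → suiwabeersigaun.
Rule 3 (final i-epenthesis): the form ends in the consonant /n/, so [i] is inserted word-finally. /suiwabeersigaun/ → suiwabeersigauni.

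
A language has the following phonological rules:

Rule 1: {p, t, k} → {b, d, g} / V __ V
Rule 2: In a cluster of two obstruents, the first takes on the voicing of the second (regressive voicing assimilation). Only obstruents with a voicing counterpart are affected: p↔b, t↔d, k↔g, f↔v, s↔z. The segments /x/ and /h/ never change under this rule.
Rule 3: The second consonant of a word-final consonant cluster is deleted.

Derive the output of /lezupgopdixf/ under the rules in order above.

lezubgobdix

Rule 1 (intervocalic voicing): no segment meets the environment; /lezupgopdixf/ is unchanged.
Rule 2 (regressive voicing assimilation): /p/ precedes the voiced obstruent /g/, so it voices to [b] by assimilation. /p/ precedes the voiced obstruent /d/, so it voices to [b] by assimilation. /lezupgopdixf/ → lezubgobdixf.
Rule 3 (final cluster simplification): /f/ is the second consonant of a word-final cluster /xf/, so it deletes. /lezubgobdixf/ → lezubgobdix.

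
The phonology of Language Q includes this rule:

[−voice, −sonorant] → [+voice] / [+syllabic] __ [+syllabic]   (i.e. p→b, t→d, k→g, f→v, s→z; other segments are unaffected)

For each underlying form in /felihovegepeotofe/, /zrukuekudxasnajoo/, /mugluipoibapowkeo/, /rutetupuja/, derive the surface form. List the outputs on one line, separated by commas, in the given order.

/felihovegepeotofe/: /p/ is a voiceless obstruent between vowels /e/ and /e/, so it voices to [b]. /t/ is a voiceless obstruent between vowels /o/ and /o/, so it voices to [d]. /f/ is a voiceless obstruent between vowels /o/ and /e/, so it voices to [v]. → [felihovegebeodove].
/zrukuekudxasnajoo/: /k/ is a voiceless obstruent between vowels /u/ and /u/, so it voices to [g]. /k/ is a voiceless obstruent between vowels /e/ and /u/, so it voices to [g]. → [zruguegudxasnajoo].
/mugluipoibapowkeo/: /p/ is a voiceless obstruent between vowels /i/ and /o/, so it voices to [b]. /p/ is a voiceless obstruent between vowels /a/ and /o/, so it voices to [b]. → [mugluiboibabowkeo].
/rutetupuja/: /t/ is a voiceless obstruent between vowels /u/ and /e/, so it voices to [d]. /t/ is a voiceless obstruent between vowels /e/ and /u/, so it voices to [d]. /p/ is a voiceless obstruent between vowels /u/ and /u/, so it voices to [b]. → [rudedubuja].

felihovegebeodove, zruguegudxasnajoo, mugluiboibabowkeo, rudedubuja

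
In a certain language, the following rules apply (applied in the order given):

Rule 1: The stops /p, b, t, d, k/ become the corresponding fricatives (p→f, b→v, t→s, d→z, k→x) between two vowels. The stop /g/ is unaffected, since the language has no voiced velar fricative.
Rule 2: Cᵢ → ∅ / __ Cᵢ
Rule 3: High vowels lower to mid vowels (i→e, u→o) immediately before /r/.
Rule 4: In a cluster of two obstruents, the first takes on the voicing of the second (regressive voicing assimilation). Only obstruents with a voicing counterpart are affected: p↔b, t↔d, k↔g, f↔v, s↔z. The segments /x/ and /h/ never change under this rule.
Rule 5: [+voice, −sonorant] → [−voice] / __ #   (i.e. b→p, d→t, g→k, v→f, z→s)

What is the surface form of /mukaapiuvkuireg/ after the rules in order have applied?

Rule 1 (intervocalic spirantization): /k/ is a stop between vowels /u/ and /a/, so it spirantizes to the fricative [x]. /p/ is a stop between vowels /a/ and /i/, so it spirantizes to the fricative [f]. /mukaapiuvkuireg/ → muxaafiuvkuireg.
Rule 2 (degemination): no segment meets the environment; /muxaafiuvkuireg/ is unchanged.
Rule 3 (pre-rhotic lowering): /i/ is a high vowel immediately before /r/, so it lowers to [e]. /muxaafiuvkuireg/ → muxaafiuvkuereg.
Rule 4 (regressive voicing assimilation): /v/ precedes the voiceless obstruent /k/, so it devoices to [f] by assimilation. /muxaafiuvkuereg/ → muxaafiufkuereg.
Rule 5 (final devoicing): /g/ is a voiced obstruent in word-final position, so it devoices to [k]. /muxaafiufkuereg/ → muxaafiufkuerek.

muxaafiufkuerek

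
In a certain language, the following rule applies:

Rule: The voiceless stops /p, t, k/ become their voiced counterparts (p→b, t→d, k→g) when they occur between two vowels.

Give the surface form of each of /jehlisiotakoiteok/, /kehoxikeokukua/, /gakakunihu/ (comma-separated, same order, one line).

jehlisiodagoideok, kehoxigeogugua, gagagunihu

/jehlisiotakoiteok/: /t/ is a voiceless stop between vowels /o/ and /a/, so it voices to [d]. /k/ is a voiceless stop between vowels /a/ and /o/, so it voices to [g]. /t/ is a voiceless stop between vowels /i/ and /e/, so it voices to [d]. → [jehlisiodagoideok].
/kehoxikeokukua/: /k/ is a voiceless stop between vowels /i/ and /e/, so it voices to [g]. /k/ is a voiceless stop between vowels /o/ and /u/, so it voices to [g]. /k/ is a voiceless stop between vowels /u/ and /u/, so it voices to [g]. → [kehoxigeogugua].
/gakakunihu/: /k/ is a voiceless stop between vowels /a/ and /a/, so it voices to [g]. /k/ is a voiceless stop between vowels /a/ and /u/, so it voices to [g]. → [gagagunihu].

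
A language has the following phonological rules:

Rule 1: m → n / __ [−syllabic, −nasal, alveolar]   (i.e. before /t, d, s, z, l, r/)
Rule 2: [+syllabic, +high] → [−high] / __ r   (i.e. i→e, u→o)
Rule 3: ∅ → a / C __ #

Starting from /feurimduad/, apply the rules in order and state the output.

feorinduada

Rule 1 (nasal place assimilation): /m/ precedes the alveolar consonant /d/, so it assimilates in place to [n]. /feurimduad/ → feurinduad.
Rule 2 (pre-rhotic lowering): /u/ is a high vowel immediately before /r/, so it lowers to [o]. /feurinduad/ → feorinduad.
Rule 3 (final a-epenthesis): the form ends in the consonant /d/, so [a] is inserted word-finally. /feorinduad/ → feorinduada.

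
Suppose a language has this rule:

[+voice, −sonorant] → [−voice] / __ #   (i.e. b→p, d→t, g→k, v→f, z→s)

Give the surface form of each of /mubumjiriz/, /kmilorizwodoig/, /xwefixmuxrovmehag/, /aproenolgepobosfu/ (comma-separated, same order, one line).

mubumjiris, kmilorizwodoik, xwefixmuxrovmehak, aproenolgepobosfu

/mubumjiriz/: /z/ is a voiced obstruent in word-final position, so it devoices to [s]. → [mubumjiris].
/kmilorizwodoig/: /g/ is a voiced obstruent in word-final position, so it devoices to [k]. → [kmilorizwodoik].
/xwefixmuxrovmehag/: /g/ is a voiced obstruent in word-final position, so it devoices to [k]. → [xwefixmuxrovmehak].
/aproenolgepobosfu/: the rule's environment is not met; surfaces unchanged as [aproenolgepobosfu].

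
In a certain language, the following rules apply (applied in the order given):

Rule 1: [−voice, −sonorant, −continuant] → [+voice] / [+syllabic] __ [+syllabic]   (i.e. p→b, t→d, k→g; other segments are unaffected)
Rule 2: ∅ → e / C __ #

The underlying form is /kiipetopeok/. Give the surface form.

kiibedobeoke

Rule 1 (intervocalic voicing): /p/ is a voiceless stop between vowels /i/ and /e/, so it voices to [b]. /t/ is a voiceless stop between vowels /e/ and /o/, so it voices to [d]. /p/ is a voiceless stop between vowels /o/ and /e/, so it voices to [b]. /kiipetopeok/ → kiibedobeok.
Rule 2 (final e-epenthesis): the form ends in the consonant /k/, so [e] is inserted word-finally. /kiibedobeok/ → kiibedobeoke.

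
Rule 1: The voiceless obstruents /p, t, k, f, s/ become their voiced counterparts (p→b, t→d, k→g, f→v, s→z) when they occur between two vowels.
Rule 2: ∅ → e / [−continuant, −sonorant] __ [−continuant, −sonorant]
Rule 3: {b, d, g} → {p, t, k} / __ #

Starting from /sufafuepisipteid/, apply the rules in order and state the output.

suvavuebizipeteit

Rule 1 (intervocalic voicing): /f/ is a voiceless obstruent between vowels /u/ and /a/, so it voices to [v]. /f/ is a voiceless obstruent between vowels /a/ and /u/, so it voices to [v]. /p/ is a voiceless obstruent between vowels /e/ and /i/, so it voices to [b]. /s/ is a voiceless obstruent between vowels /i/ and /i/, so it voices to [z]. /sufafuepisipteid/ → suvavuebizipteid.
Rule 2 (stop-cluster e-epenthesis): /p/ and /t/ form a stop–stop cluster, so [e] is inserted between them. /suvavuebizipteid/ → suvavuebizipeteid.
Rule 3 (final devoicing): /d/ is a voiced stop in word-final position, so it devoices to [t]. /suvavuebizipeteid/ → suvavuebizipeteit.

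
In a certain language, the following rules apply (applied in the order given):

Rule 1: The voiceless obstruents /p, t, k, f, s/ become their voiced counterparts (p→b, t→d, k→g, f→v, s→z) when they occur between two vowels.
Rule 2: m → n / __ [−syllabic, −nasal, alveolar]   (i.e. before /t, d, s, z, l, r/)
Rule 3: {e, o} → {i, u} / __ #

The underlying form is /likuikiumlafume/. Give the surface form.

liguigiunlavumi

Rule 1 (intervocalic voicing): /k/ is a voiceless obstruent between vowels /i/ and /u/, so it voices to [g]. /k/ is a voiceless obstruent between vowels /i/ and /i/, so it voices to [g]. /f/ is a voiceless obstruent between vowels /a/ and /u/, so it voices to [v]. /likuikiumlafume/ → liguigiumlavume.
Rule 2 (nasal place assimilation): /m/ precedes the alveolar consonant /l/, so it assimilates in place to [n]. /liguigiumlavume/ → liguigiunlavume.
Rule 3 (final vowel raising): /e/ is a mid vowel in word-final position, so it raises to [i]. /liguigiunlavume/ → liguigiunlavumi.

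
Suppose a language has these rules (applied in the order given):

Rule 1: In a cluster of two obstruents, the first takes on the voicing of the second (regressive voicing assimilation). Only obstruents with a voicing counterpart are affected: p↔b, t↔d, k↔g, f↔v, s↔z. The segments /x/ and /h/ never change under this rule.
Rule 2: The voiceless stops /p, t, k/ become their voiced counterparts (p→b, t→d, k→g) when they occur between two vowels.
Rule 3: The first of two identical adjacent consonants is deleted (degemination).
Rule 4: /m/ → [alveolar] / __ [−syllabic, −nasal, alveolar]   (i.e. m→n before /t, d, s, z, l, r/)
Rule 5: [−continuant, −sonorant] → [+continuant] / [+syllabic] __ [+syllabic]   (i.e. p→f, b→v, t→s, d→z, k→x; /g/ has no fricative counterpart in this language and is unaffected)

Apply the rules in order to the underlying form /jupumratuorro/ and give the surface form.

juvunrazuoro

Rule 1 (regressive voicing assimilation): no segment meets the environment; /jupumratuorro/ is unchanged.
Rule 2 (intervocalic voicing): /p/ is a voiceless stop between vowels /u/ and /u/, so it voices to [b]. /t/ is a voiceless stop between vowels /a/ and /u/, so it voices to [d]. /jupumratuorro/ → jubumraduorro.
Rule 3 (degemination): /rr/ is a geminate; the first /r/ deletes. /jubumraduorro/ → jubumraduoro.
Rule 4 (nasal place assimilation): /m/ precedes the alveolar consonant /r/, so it assimilates in place to [n]. /jubumraduoro/ → jubunraduoro.
Rule 5 (intervocalic spirantization): /b/ is a stop between vowels /u/ and /u/, so it spirantizes to the fricative [v]. /d/ is a stop between vowels /a/ and /u/, so it spirantizes to the fricative [z]. /jubunraduoro/ → juvunrazuoro.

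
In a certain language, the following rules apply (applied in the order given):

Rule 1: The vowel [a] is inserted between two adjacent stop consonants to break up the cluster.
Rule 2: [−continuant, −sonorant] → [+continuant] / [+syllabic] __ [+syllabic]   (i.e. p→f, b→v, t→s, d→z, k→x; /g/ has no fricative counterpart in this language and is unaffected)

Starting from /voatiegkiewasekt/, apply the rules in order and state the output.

voasiegaxiewasexat

Rule 1 (stop-cluster a-epenthesis): /g/ and /k/ form a stop–stop cluster, so [a] is inserted between them. /k/ and /t/ form a stop–stop cluster, so [a] is inserted between them. /voatiegkiewasekt/ → voatiegakiewasekat.
Rule 2 (intervocalic spirantization): /t/ is a stop between vowels /a/ and /i/, so it spirantizes to the fricative [s]. /k/ is a stop between vowels /a/ and /i/, so it spirantizes to the fricative [x]. /k/ is a stop between vowels /e/ and /a/, so it spirantizes to the fricative [x]. /voatiegakiewasekat/ → voasiegaxiewasexat.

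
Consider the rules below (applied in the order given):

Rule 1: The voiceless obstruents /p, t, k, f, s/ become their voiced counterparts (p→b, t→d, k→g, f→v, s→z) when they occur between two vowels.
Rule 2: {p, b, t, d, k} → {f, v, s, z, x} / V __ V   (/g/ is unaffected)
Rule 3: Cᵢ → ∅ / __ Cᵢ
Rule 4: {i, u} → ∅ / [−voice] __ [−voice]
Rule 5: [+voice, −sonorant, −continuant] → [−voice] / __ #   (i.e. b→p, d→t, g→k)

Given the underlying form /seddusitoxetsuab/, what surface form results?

seduzizoxetsuap

Rule 1 (intervocalic voicing): /s/ is a voiceless obstruent between vowels /u/ and /i/, so it voices to [z]. /t/ is a voiceless obstruent between vowels /i/ and /o/, so it voices to [d]. /seddusitoxetsuab/ → sedduzidoxetsuab.
Rule 2 (intervocalic spirantization): /d/ is a stop between vowels /i/ and /o/, so it spirantizes to the fricative [z]. /sedduzidoxetsuab/ → sedduzizoxetsuab.
Rule 3 (degemination): /dd/ is a geminate; the first /d/ deletes. /sedduzizoxetsuab/ → seduzizoxetsuab.
Rule 4 (high vowel syncope): no segment meets the environment; /seduzizoxetsuab/ is unchanged.
Rule 5 (final devoicing): /b/ is a voiced stop in word-final position, so it devoices to [p]. /seduzizoxetsuab/ → seduzizoxetsuap.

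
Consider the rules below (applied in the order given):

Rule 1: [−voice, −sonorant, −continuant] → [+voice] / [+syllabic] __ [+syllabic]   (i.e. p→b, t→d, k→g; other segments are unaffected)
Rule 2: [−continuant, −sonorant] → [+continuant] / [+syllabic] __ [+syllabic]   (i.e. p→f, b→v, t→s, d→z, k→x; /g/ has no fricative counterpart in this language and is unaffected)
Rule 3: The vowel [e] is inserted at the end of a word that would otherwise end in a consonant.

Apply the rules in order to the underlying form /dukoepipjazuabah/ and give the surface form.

Rule 1 (intervocalic voicing): /k/ is a voiceless stop between vowels /u/ and /o/, so it voices to [g]. /p/ is a voiceless stop between vowels /e/ and /i/, so it voices to [b]. /dukoepipjazuabah/ → dugoebipjazuabah.
Rule 2 (intervocalic spirantization): /b/ is a stop between vowels /e/ and /i/, so it spirantizes to the fricative [v]. /b/ is a stop between vowels /a/ and /a/, so it spirantizes to the fricative [v]. /dugoebipjazuabah/ → dugoevipjazuavah.
Rule 3 (final e-epenthesis): the form ends in the consonant /h/, so [e] is inserted word-finally. /dugoevipjazuavah/ → dugoevipjazuavahe.

dugoevipjazuavahe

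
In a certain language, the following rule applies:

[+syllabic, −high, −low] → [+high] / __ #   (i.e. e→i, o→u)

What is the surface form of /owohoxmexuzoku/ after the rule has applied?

owohoxmexuzoku

No segment of /owohoxmexuzoku/ meets the structural description of the rule, so the form surfaces unchanged.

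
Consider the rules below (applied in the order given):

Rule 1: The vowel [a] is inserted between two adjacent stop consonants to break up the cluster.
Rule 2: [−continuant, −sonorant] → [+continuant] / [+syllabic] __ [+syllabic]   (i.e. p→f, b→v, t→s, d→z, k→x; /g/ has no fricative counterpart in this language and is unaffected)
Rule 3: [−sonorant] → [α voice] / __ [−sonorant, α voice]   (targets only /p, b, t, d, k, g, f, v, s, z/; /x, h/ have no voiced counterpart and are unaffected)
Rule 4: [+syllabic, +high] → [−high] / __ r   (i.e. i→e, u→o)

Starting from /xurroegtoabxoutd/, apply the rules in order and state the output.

Rule 1 (stop-cluster a-epenthesis): /g/ and /t/ form a stop–stop cluster, so [a] is inserted between them. /t/ and /d/ form a stop–stop cluster, so [a] is inserted between them. /xurroegtoabxoutd/ → xurroegatoabxoutad.
Rule 2 (intervocalic spirantization): /t/ is a stop between vowels /a/ and /o/, so it spirantizes to the fricative [s]. /t/ is a stop between vowels /u/ and /a/, so it spirantizes to the fricative [s]. /xurroegatoabxoutad/ → xurroegasoabxousad.
Rule 3 (regressive voicing assimilation): /b/ precedes the voiceless obstruent /x/, so it devoices to [p] by assimilation. /xurroegasoabxousad/ → xurroegasoapxousad.
Rule 4 (pre-rhotic lowering): /u/ is a high vowel immediately before /r/, so it lowers to [o]. /xurroegasoapxousad/ → xorroegasoapxousad.

xorroegasoapxousad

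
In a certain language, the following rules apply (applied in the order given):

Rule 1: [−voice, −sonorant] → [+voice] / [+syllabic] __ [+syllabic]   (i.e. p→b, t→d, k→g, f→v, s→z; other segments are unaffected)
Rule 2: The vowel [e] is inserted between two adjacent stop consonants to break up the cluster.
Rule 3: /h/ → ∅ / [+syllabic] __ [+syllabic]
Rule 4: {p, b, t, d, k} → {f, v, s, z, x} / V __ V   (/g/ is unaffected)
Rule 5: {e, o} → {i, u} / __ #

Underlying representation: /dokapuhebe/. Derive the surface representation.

dogavuevi

Rule 1 (intervocalic voicing): /k/ is a voiceless obstruent between vowels /o/ and /a/, so it voices to [g]. /p/ is a voiceless obstruent between vowels /a/ and /u/, so it voices to [b]. /dokapuhebe/ → dogabuhebe.
Rule 2 (stop-cluster e-epenthesis): no segment meets the environment; /dogabuhebe/ is unchanged.
Rule 3 (intervocalic h-deletion): /h/ occurs between vowels /u/ and /e/, so it deletes. /dogabuhebe/ → dogabuebe.
Rule 4 (intervocalic spirantization): /b/ is a stop between vowels /a/ and /u/, so it spirantizes to the fricative [v]. /b/ is a stop between vowels /e/ and /e/, so it spirantizes to the fricative [v]. /dogabuebe/ → dogavueve.
Rule 5 (final vowel raising): /e/ is a mid vowel in word-final position, so it raises to [i]. /dogavueve/ → dogavuevi.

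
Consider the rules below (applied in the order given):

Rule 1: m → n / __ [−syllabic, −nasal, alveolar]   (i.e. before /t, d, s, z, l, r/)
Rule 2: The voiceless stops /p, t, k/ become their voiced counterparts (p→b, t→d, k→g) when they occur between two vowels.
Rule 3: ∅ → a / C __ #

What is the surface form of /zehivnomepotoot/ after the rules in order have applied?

Rule 1 (nasal place assimilation): no segment meets the environment; /zehivnomepotoot/ is unchanged.
Rule 2 (intervocalic voicing): /p/ is a voiceless stop between vowels /e/ and /o/, so it voices to [b]. /t/ is a voiceless stop between vowels /o/ and /o/, so it voices to [d]. /zehivnomepotoot/ → zehivnomebodoot.
Rule 3 (final a-epenthesis): the form ends in the consonant /t/, so [a] is inserted word-finally. /zehivnomebodoot/ → zehivnomebodoota.

zehivnomebodoota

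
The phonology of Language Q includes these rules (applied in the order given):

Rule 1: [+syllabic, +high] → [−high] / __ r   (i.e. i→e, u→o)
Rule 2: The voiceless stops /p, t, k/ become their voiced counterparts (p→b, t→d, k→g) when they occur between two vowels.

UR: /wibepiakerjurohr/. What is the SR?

wibebiagerjorohr

Rule 1 (pre-rhotic lowering): /u/ is a high vowel immediately before /r/, so it lowers to [o]. /wibepiakerjurohr/ → wibepiakerjorohr.
Rule 2 (intervocalic voicing): /p/ is a voiceless stop between vowels /e/ and /i/, so it voices to [b]. /k/ is a voiceless stop between vowels /a/ and /e/, so it voices to [g]. /wibepiakerjorohr/ → wibebiagerjorohr.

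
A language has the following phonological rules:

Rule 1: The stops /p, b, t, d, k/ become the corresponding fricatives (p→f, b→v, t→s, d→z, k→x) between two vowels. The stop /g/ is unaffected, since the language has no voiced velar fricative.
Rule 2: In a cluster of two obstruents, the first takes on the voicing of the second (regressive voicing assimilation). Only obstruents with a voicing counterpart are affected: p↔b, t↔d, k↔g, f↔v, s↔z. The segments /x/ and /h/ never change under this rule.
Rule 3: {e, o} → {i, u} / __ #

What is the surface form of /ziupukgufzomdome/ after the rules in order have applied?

Rule 1 (intervocalic spirantization): /p/ is a stop between vowels /u/ and /u/, so it spirantizes to the fricative [f]. /ziupukgufzomdome/ → ziufukgufzomdome.
Rule 2 (regressive voicing assimilation): /k/ precedes the voiced obstruent /g/, so it voices to [g] by assimilation. /f/ precedes the voiced obstruent /z/, so it voices to [v] by assimilation. /ziufukgufzomdome/ → ziufugguvzomdome.
Rule 3 (final vowel raising): /e/ is a mid vowel in word-final position, so it raises to [i]. /ziufugguvzomdome/ → ziufugguvzomdomi.

ziufugguvzomdomi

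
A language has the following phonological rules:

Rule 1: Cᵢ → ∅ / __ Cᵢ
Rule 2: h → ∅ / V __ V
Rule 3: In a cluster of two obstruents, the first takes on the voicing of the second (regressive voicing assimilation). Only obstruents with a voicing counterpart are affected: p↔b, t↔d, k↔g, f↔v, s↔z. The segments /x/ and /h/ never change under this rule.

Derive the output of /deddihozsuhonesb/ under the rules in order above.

Rule 1 (degemination): /dd/ is a geminate; the first /d/ deletes. /deddihozsuhonesb/ → dedihozsuhonesb.
Rule 2 (intervocalic h-deletion): /h/ occurs between vowels /i/ and /o/, so it deletes. /h/ occurs between vowels /u/ and /o/, so it deletes. /dedihozsuhonesb/ → dediozsuonesb.
Rule 3 (regressive voicing assimilation): /z/ precedes the voiceless obstruent /s/, so it devoices to [s] by assimilation. /s/ precedes the voiced obstruent /b/, so it voices to [z] by assimilation. /dediozsuonesb/ → dediossuonezb.

dediossuonezb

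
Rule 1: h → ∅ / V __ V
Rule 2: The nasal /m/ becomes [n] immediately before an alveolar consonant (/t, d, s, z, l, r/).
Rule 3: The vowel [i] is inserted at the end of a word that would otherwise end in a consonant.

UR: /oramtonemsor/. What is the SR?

Rule 1 (intervocalic h-deletion): no segment meets the environment; /oramtonemsor/ is unchanged.
Rule 2 (nasal place assimilation): /m/ precedes the alveolar consonant /t/, so it assimilates in place to [n]. /m/ precedes the alveolar consonant /s/, so it assimilates in place to [n]. /oramtonemsor/ → orantonensor.
Rule 3 (final i-epenthesis): the form ends in the consonant /r/, so [i] is inserted word-finally. /orantonensor/ → orantonensori.

orantonensori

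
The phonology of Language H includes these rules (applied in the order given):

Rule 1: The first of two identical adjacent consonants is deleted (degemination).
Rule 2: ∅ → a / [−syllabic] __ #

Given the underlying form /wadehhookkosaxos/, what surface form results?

Rule 1 (degemination): /hh/ is a geminate; the first /h/ deletes. /kk/ is a geminate; the first /k/ deletes. /wadehhookkosaxos/ → wadehookosaxos.
Rule 2 (final a-epenthesis): the form ends in the consonant /s/, so [a] is inserted word-finally. /wadehookosaxos/ → wadehookosaxosa.

wadehookosaxosa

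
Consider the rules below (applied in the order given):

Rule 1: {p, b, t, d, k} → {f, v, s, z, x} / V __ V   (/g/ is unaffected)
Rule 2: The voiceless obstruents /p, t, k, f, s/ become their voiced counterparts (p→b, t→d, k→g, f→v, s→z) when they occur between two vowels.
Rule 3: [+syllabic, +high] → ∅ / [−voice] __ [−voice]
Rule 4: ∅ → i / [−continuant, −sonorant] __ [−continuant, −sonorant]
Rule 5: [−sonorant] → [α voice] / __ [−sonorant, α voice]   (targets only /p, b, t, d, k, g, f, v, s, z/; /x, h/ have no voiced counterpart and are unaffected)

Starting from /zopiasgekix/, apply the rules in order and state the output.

Rule 1 (intervocalic spirantization): /p/ is a stop between vowels /o/ and /i/, so it spirantizes to the fricative [f]. /k/ is a stop between vowels /e/ and /i/, so it spirantizes to the fricative [x]. /zopiasgekix/ → zofiasgexix.
Rule 2 (intervocalic voicing): /f/ is a voiceless obstruent between vowels /o/ and /i/, so it voices to [v]. /zofiasgexix/ → zoviasgexix.
Rule 3 (high vowel syncope): /i/ is a high vowel flanked by voiceless consonants /x/ and /x/, so it deletes. /zoviasgexix/ → zoviasgexx.
Rule 4 (stop-cluster i-epenthesis): no segment meets the environment; /zoviasgexx/ is unchanged.
Rule 5 (regressive voicing assimilation): /s/ precedes the voiced obstruent /g/, so it voices to [z] by assimilation. /zoviasgexx/ → zoviazgexx.

zoviazgexx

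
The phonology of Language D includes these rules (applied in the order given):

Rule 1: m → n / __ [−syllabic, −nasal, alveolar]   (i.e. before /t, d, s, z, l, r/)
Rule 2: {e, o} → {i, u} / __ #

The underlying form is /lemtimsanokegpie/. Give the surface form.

Rule 1 (nasal place assimilation): /m/ precedes the alveolar consonant /t/, so it assimilates in place to [n]. /m/ precedes the alveolar consonant /s/, so it assimilates in place to [n]. /lemtimsanokegpie/ → lentinsanokegpie.
Rule 2 (final vowel raising): /e/ is a mid vowel in word-final position, so it raises to [i]. /lentinsanokegpie/ → lentinsanokegpii.

lentinsanokegpii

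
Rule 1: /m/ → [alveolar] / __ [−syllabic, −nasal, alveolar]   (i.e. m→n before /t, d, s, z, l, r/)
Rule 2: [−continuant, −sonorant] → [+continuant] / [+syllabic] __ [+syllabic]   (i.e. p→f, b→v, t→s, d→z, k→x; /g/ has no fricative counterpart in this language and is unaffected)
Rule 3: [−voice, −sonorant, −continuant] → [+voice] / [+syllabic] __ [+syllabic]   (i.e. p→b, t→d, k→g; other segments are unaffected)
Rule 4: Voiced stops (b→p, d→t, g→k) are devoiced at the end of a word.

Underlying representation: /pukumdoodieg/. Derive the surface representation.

Rule 1 (nasal place assimilation): /m/ precedes the alveolar consonant /d/, so it assimilates in place to [n]. /pukumdoodieg/ → pukundoodieg.
Rule 2 (intervocalic spirantization): /k/ is a stop between vowels /u/ and /u/, so it spirantizes to the fricative [x]. /d/ is a stop between vowels /o/ and /i/, so it spirantizes to the fricative [z]. /pukundoodieg/ → puxundoozieg.
Rule 3 (intervocalic voicing): no segment meets the environment; /puxundoozieg/ is unchanged.
Rule 4 (final devoicing): /g/ is a voiced stop in word-final position, so it devoices to [k]. /puxundoozieg/ → puxundooziek.

puxundooziek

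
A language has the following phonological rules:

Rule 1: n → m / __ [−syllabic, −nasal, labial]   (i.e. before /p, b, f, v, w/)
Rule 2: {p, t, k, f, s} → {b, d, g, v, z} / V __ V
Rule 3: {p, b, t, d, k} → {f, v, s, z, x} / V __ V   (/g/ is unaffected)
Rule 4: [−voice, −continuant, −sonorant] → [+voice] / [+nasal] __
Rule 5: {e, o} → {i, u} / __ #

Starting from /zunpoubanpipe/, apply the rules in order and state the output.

zumbouvambivi

Rule 1 (nasal place assimilation): /n/ precedes the labial consonant /p/, so it assimilates in place to [m]. /n/ precedes the labial consonant /p/, so it assimilates in place to [m]. /zunpoubanpipe/ → zumpoubampipe.
Rule 2 (intervocalic voicing): /p/ is a voiceless obstruent between vowels /i/ and /e/, so it voices to [b]. /zumpoubampipe/ → zumpoubampibe.
Rule 3 (intervocalic spirantization): /b/ is a stop between vowels /u/ and /a/, so it spirantizes to the fricative [v]. /b/ is a stop between vowels /i/ and /e/, so it spirantizes to the fricative [v]. /zumpoubampibe/ → zumpouvampive.
Rule 4 (post-nasal voicing): /p/ is a voiceless stop immediately after the nasal /m/, so it voices to [b]. /p/ is a voiceless stop immediately after the nasal /m/, so it voices to [b]. /zumpouvampive/ → zumbouvambive.
Rule 5 (final vowel raising): /e/ is a mid vowel in word-final position, so it raises to [i]. /zumbouvambive/ → zumbouvambivi.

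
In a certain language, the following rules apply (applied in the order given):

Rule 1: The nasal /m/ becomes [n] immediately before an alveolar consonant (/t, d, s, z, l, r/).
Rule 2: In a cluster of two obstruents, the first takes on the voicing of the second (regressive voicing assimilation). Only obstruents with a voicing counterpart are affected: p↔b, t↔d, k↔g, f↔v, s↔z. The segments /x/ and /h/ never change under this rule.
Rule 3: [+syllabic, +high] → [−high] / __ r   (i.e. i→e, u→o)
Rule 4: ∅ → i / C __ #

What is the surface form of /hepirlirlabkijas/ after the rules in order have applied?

Rule 1 (nasal place assimilation): no segment meets the environment; /hepirlirlabkijas/ is unchanged.
Rule 2 (regressive voicing assimilation): /b/ precedes the voiceless obstruent /k/, so it devoices to [p] by assimilation. /hepirlirlabkijas/ → hepirlirlapkijas.
Rule 3 (pre-rhotic lowering): /i/ is a high vowel immediately before /r/, so it lowers to [e]. /i/ is a high vowel immediately before /r/, so it lowers to [e]. /hepirlirlapkijas/ → heperlerlapkijas.
Rule 4 (final i-epenthesis): the form ends in the consonant /s/, so [i] is inserted word-finally. /heperlerlapkijas/ → heperlerlapkijasi.

heperlerlapkijasi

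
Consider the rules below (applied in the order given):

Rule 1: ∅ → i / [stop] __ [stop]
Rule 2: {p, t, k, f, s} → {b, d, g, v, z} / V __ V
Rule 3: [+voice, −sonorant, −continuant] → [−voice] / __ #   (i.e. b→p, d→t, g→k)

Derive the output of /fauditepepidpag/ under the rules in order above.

faudidebebidibak

Rule 1 (stop-cluster i-epenthesis): /d/ and /p/ form a stop–stop cluster, so [i] is inserted between them. /fauditepepidpag/ → fauditepepidipag.
Rule 2 (intervocalic voicing): /t/ is a voiceless obstruent between vowels /i/ and /e/, so it voices to [d]. /p/ is a voiceless obstruent between vowels /e/ and /e/, so it voices to [b]. /p/ is a voiceless obstruent between vowels /e/ and /i/, so it voices to [b]. /p/ is a voiceless obstruent between vowels /i/ and /a/, so it voices to [b]. /fauditepepidipag/ → faudidebebidibag.
Rule 3 (final devoicing): /g/ is a voiced stop in word-final position, so it devoices to [k]. /faudidebebidibag/ → faudidebebidibak.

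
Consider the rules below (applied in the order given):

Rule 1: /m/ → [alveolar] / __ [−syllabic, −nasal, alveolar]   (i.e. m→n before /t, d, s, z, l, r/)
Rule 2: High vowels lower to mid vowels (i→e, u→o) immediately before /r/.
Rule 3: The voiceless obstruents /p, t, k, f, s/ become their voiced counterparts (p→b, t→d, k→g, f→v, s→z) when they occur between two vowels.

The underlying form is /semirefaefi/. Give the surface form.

semerevaevi

Rule 1 (nasal place assimilation): no segment meets the environment; /semirefaefi/ is unchanged.
Rule 2 (pre-rhotic lowering): /i/ is a high vowel immediately before /r/, so it lowers to [e]. /semirefaefi/ → semerefaefi.
Rule 3 (intervocalic voicing): /f/ is a voiceless obstruent between vowels /e/ and /a/, so it voices to [v]. /f/ is a voiceless obstruent between vowels /e/ and /i/, so it voices to [v]. /semerefaefi/ → semerevaevi.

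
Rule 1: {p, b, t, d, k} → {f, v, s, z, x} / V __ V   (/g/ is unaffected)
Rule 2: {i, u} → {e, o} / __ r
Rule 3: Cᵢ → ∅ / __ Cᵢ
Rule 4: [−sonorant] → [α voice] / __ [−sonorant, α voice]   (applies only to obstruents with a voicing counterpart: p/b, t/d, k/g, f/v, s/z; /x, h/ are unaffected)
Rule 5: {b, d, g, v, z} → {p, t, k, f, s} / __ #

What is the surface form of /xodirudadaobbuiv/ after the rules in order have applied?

Rule 1 (intervocalic spirantization): /d/ is a stop between vowels /o/ and /i/, so it spirantizes to the fricative [z]. /d/ is a stop between vowels /u/ and /a/, so it spirantizes to the fricative [z]. /d/ is a stop between vowels /a/ and /a/, so it spirantizes to the fricative [z]. /xodirudadaobbuiv/ → xoziruzazaobbuiv.
Rule 2 (pre-rhotic lowering): /i/ is a high vowel immediately before /r/, so it lowers to [e]. /xoziruzazaobbuiv/ → xozeruzazaobbuiv.
Rule 3 (degemination): /bb/ is a geminate; the first /b/ deletes. /xozeruzazaobbuiv/ → xozeruzazaobuiv.
Rule 4 (regressive voicing assimilation): no segment meets the environment; /xozeruzazaobuiv/ is unchanged.
Rule 5 (final devoicing): /v/ is a voiced obstruent in word-final position, so it devoices to [f]. /xozeruzazaobuiv/ → xozeruzazaobuif.

xozeruzazaobuif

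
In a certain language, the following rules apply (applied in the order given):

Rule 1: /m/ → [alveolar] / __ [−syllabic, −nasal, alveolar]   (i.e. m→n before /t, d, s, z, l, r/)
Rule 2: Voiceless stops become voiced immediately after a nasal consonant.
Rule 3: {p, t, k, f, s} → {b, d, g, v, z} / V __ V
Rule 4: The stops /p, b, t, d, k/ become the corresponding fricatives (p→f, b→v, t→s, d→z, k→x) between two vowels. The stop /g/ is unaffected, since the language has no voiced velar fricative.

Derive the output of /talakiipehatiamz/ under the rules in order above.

Rule 1 (nasal place assimilation): /m/ precedes the alveolar consonant /z/, so it assimilates in place to [n]. /talakiipehatiamz/ → talakiipehatianz.
Rule 2 (post-nasal voicing): no segment meets the environment; /talakiipehatianz/ is unchanged.
Rule 3 (intervocalic voicing): /k/ is a voiceless obstruent between vowels /a/ and /i/, so it voices to [g]. /p/ is a voiceless obstruent between vowels /i/ and /e/, so it voices to [b]. /t/ is a voiceless obstruent between vowels /a/ and /i/, so it voices to [d]. /talakiipehatianz/ → talagiibehadianz.
Rule 4 (intervocalic spirantization): /b/ is a stop between vowels /i/ and /e/, so it spirantizes to the fricative [v]. /d/ is a stop between vowels /a/ and /i/, so it spirantizes to the fricative [z]. /talagiibehadianz/ → talagiivehazianz.

talagiivehazianz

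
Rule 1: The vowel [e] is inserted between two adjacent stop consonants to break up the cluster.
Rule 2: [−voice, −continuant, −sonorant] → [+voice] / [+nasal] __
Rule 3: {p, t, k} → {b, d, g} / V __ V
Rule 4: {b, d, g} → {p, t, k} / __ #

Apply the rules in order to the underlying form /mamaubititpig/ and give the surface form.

mamaubididebik

Rule 1 (stop-cluster e-epenthesis): /t/ and /p/ form a stop–stop cluster, so [e] is inserted between them. /mamaubititpig/ → mamaubititepig.
Rule 2 (post-nasal voicing): no segment meets the environment; /mamaubititepig/ is unchanged.
Rule 3 (intervocalic voicing): /t/ is a voiceless stop between vowels /i/ and /i/, so it voices to [d]. /t/ is a voiceless stop between vowels /i/ and /e/, so it voices to [d]. /p/ is a voiceless stop between vowels /e/ and /i/, so it voices to [b]. /mamaubititepig/ → mamaubididebig.
Rule 4 (final devoicing): /g/ is a voiced stop in word-final position, so it devoices to [k]. /mamaubididebig/ → mamaubididebik.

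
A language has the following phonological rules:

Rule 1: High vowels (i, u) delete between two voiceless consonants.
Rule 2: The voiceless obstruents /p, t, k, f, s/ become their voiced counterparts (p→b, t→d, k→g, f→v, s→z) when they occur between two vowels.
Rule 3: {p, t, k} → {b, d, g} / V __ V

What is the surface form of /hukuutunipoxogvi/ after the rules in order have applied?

hkuuduniboxogvi

Rule 1 (high vowel syncope): /u/ is a high vowel flanked by voiceless consonants /h/ and /k/, so it deletes. /hukuutunipoxogvi/ → hkuutunipoxogvi.
Rule 2 (intervocalic voicing): /t/ is a voiceless obstruent between vowels /u/ and /u/, so it voices to [d]. /p/ is a voiceless obstruent between vowels /i/ and /o/, so it voices to [b]. /hkuutunipoxogvi/ → hkuuduniboxogvi.
Rule 3 (intervocalic voicing): no segment meets the environment; /hkuuduniboxogvi/ is unchanged.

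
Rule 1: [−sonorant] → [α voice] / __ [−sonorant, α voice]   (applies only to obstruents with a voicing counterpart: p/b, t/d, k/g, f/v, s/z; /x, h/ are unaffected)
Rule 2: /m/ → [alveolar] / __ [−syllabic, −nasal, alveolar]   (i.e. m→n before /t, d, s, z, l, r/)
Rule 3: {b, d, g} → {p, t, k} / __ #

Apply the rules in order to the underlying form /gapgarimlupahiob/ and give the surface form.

gabgarinlupahiop

Rule 1 (regressive voicing assimilation): /p/ precedes the voiced obstruent /g/, so it voices to [b] by assimilation. /gapgarimlupahiob/ → gabgarimlupahiob.
Rule 2 (nasal place assimilation): /m/ precedes the alveolar consonant /l/, so it assimilates in place to [n]. /gabgarimlupahiob/ → gabgarinlupahiob.
Rule 3 (final devoicing): /b/ is a voiced stop in word-final position, so it devoices to [p]. /gabgarinlupahiob/ → gabgarinlupahiop.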